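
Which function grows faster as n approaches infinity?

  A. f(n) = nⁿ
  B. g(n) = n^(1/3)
A

f(n) = nⁿ is O(nⁿ), while g(n) = n^(1/3) is O(n^(1/3)).
Since O(nⁿ) grows faster than O(n^(1/3)), f(n) dominates.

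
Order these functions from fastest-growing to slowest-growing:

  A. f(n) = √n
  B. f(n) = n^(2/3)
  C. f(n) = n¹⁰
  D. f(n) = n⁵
C > D > B > A

Comparing growth rates:
C = n¹⁰ is O(n¹⁰)
D = n⁵ is O(n⁵)
B = n^(2/3) is O(n^(2/3))
A = √n is O(√n)

Therefore, the order from fastest to slowest is: C > D > B > A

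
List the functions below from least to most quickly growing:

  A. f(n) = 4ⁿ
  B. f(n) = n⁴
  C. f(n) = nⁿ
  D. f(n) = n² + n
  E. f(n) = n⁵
D < B < E < A < C

Comparing growth rates:
D = n² + n is O(n²)
B = n⁴ is O(n⁴)
E = n⁵ is O(n⁵)
A = 4ⁿ is O(4ⁿ)
C = nⁿ is O(nⁿ)

Therefore, the order from slowest to fastest is: D < B < E < A < C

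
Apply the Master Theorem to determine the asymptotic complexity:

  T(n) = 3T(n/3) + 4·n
Θ(n log n)

Master Theorem: a = 3, b = 3, f(n) = 4·n.
Compute the critical exponent d = log₃(3) = 1.
Compare f(n) = Θ(n) against n^d:
  k = 1 = d, so f(n) = Θ(n^d) — Case 2.
  Work is balanced across levels: T(n) = Θ(n^d log n) = Θ(n log n).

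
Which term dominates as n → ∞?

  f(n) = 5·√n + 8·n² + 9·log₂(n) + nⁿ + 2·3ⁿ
nⁿ

Looking at each term:
  - 5·√n is O(√n)
  - 8·n² is O(n²)
  - 9·log₂(n) is O(log n)
  - nⁿ is O(nⁿ)
  - 2·3ⁿ is O(3ⁿ)

The term nⁿ (O(nⁿ)) grows fastest and dominates all others.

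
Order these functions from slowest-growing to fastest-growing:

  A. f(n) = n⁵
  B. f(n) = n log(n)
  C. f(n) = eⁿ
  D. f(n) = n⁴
B < D < A < C

Comparing growth rates:
B = n log(n) is O(n log n)
D = n⁴ is O(n⁴)
A = n⁵ is O(n⁵)
C = eⁿ is O(eⁿ)

Therefore, the order from slowest to fastest is: B < D < A < C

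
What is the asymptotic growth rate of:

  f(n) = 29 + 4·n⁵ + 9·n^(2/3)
Θ(n⁵)

Order the terms by growth rate: 29 ≺ 9·n^(2/3) ≺ 4·n⁵.
The fastest-growing term 4·n⁵ dominates as n → ∞; dropping its constant factor gives Θ(n⁵).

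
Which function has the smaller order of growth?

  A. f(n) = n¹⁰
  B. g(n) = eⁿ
A

f(n) = n¹⁰ is O(n¹⁰), while g(n) = eⁿ is O(eⁿ).
Since O(n¹⁰) grows slower than O(eⁿ), f(n) is dominated.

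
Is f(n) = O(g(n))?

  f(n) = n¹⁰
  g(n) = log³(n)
False

f(n) = n¹⁰ is O(n¹⁰), and g(n) = log³(n) is O(log³ n).
Since O(n¹⁰) grows faster than O(log³ n), f(n) = O(g(n)) is false.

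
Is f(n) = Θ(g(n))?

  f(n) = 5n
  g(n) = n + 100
True

f(n) = 5n and g(n) = n + 100 are both O(n).
Since they have the same asymptotic growth rate, f(n) = Θ(g(n)) is true.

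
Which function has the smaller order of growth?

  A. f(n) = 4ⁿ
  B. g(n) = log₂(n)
B

f(n) = 4ⁿ is O(4ⁿ), while g(n) = log₂(n) is O(log n).
Since O(log n) grows slower than O(4ⁿ), g(n) is dominated.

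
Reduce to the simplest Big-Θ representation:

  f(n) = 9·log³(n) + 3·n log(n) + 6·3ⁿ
Θ(3ⁿ)

Order the terms by growth rate: 9·log³(n) ≺ 3·n log(n) ≺ 6·3ⁿ.
The fastest-growing term 6·3ⁿ dominates as n → ∞; dropping its constant factor gives Θ(3ⁿ).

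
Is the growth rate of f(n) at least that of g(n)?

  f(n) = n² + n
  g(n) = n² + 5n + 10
True

f(n) = n² + n and g(n) = n² + 5n + 10 are both O(n²).
Big-Ω permits equal growth rates (f ≥ c·g for some c > 0), so f(n) = Ω(g(n)) is true.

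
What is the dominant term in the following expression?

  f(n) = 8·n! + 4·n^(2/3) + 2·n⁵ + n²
8·n!

Looking at each term:
  - 8·n! is O(n!)
  - 4·n^(2/3) is O(n^(2/3))
  - 2·n⁵ is O(n⁵)
  - n² is O(n²)

The term 8·n! (O(n!)) grows fastest and dominates all others.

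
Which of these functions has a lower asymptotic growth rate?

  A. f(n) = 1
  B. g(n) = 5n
A

f(n) = 1 is O(1), while g(n) = 5n is O(n).
Since O(1) grows slower than O(n), f(n) is dominated.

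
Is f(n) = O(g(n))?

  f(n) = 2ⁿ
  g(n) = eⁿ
True

f(n) = 2ⁿ is O(2ⁿ), and g(n) = eⁿ is O(eⁿ).
Since O(2ⁿ) ⊆ O(eⁿ) (f grows no faster than g), f(n) = O(g(n)) is true.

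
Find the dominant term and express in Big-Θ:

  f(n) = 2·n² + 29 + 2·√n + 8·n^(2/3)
Θ(n²)

Order the terms by growth rate: 29 ≺ 2·√n ≺ 8·n^(2/3) ≺ 2·n².
The fastest-growing term 2·n² dominates as n → ∞; dropping its constant factor gives Θ(n²).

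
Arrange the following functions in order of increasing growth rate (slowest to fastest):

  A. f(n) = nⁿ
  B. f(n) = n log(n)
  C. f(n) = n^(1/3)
C < B < A

Comparing growth rates:
C = n^(1/3) is O(n^(1/3))
B = n log(n) is O(n log n)
A = nⁿ is O(nⁿ)

Therefore, the order from slowest to fastest is: C < B < A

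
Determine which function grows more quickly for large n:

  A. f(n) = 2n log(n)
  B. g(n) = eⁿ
B

f(n) = 2n log(n) is O(n log n), while g(n) = eⁿ is O(eⁿ).
Since O(eⁿ) grows faster than O(n log n), g(n) dominates.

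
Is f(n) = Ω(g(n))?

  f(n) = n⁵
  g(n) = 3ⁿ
False

f(n) = n⁵ is O(n⁵), and g(n) = 3ⁿ is O(3ⁿ).
Since O(n⁵) grows slower than O(3ⁿ), f(n) = Ω(g(n)) is false.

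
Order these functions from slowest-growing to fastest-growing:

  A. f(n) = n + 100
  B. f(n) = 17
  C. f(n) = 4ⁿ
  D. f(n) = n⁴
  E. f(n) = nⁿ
B < A < D < C < E

Comparing growth rates:
B = 17 is O(1)
A = n + 100 is O(n)
D = n⁴ is O(n⁴)
C = 4ⁿ is O(4ⁿ)
E = nⁿ is O(nⁿ)

Therefore, the order from slowest to fastest is: B < A < D < C < E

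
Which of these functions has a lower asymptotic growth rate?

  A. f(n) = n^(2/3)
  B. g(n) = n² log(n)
A

f(n) = n^(2/3) is O(n^(2/3)), while g(n) = n² log(n) is O(n² log n).
Since O(n^(2/3)) grows slower than O(n² log n), f(n) is dominated.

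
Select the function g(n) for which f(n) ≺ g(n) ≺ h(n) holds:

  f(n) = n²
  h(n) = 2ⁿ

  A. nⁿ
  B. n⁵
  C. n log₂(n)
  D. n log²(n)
B

We need g(n) with n² = o(g(n)) and g(n) = o(2ⁿ), i.e. O(n²) ≺ g ≺ O(2ⁿ).
Check each option:
  A. nⁿ — O(nⁿ) does not grow strictly slower than h(n)
  B. n⁵ — O(n⁵) is strictly between O(n²) and O(2ⁿ) ✓
  C. n log₂(n) — O(n log n) does not grow strictly faster than f(n)
  D. n log²(n) — O(n log² n) does not grow strictly faster than f(n)

Only option B (n⁵) lies strictly between.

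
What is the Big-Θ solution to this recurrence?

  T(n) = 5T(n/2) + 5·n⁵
Θ(n⁵)

Master Theorem: a = 5, b = 2, f(n) = 5·n⁵.
Compute the critical exponent d = log₂(5) = 2.322.
Compare f(n) = Θ(n⁵) against n^d:
  k = 5 > d = 2.322, so f(n) = Ω(n^(d+ε)) — Case 3.
  Regularity: a·(n/b)^5/n^5 = a/b^5 = 5/32 < 1 ✓.
  The top-level work dominates: T(n) = Θ(f(n)) = Θ(n⁵).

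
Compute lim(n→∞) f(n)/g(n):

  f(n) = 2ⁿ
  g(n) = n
∞

Since 2ⁿ (O(2ⁿ)) grows faster than n (O(n)),
the ratio f(n)/g(n) → ∞ as n → ∞.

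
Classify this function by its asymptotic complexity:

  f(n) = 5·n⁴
O(n⁴)

The dominant term in 5·n⁴ is 5·n⁴, which is Θ(n⁴).
Constants are absorbed, so the tightest bound is O(n⁴).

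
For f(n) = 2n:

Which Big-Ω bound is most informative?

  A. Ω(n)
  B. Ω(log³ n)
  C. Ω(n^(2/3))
A

f(n) = 2n is Ω(n).
All listed options are valid Big-Ω bounds (lower bounds),
but Ω(n) is the tightest (largest valid bound).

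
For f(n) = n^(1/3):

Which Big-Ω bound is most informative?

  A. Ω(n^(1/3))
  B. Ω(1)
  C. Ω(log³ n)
A

f(n) = n^(1/3) is Ω(n^(1/3)).
All listed options are valid Big-Ω bounds (lower bounds),
but Ω(n^(1/3)) is the tightest (largest valid bound).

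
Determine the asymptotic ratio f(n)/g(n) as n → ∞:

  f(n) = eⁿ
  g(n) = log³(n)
∞

Since eⁿ (O(eⁿ)) grows faster than log³(n) (O(log³ n)),
the ratio f(n)/g(n) → ∞ as n → ∞.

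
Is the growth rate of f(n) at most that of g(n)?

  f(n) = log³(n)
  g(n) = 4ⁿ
True

f(n) = log³(n) is O(log³ n), and g(n) = 4ⁿ is O(4ⁿ).
Since O(log³ n) ⊆ O(4ⁿ) (f grows no faster than g), f(n) = O(g(n)) is true.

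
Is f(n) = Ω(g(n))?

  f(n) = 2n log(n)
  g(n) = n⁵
False

f(n) = 2n log(n) is O(n log n), and g(n) = n⁵ is O(n⁵).
Since O(n log n) grows slower than O(n⁵), f(n) = Ω(g(n)) is false.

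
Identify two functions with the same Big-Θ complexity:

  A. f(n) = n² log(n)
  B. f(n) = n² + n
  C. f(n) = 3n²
B and C

Examining each function:
  A. n² log(n) is O(n² log n)
  B. n² + n is O(n²)
  C. 3n² is O(n²)

Functions B and C both have the same complexity class.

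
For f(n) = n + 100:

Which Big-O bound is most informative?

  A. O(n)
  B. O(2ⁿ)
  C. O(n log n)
A

f(n) = n + 100 is O(n).
All listed options are valid Big-O bounds (upper bounds),
but O(n) is the tightest (smallest valid bound).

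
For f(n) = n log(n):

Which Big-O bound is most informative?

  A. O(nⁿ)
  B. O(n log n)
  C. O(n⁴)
B

f(n) = n log(n) is O(n log n).
All listed options are valid Big-O bounds (upper bounds),
but O(n log n) is the tightest (smallest valid bound).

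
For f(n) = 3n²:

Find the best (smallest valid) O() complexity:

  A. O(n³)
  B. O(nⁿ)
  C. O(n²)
C

f(n) = 3n² is O(n²).
All listed options are valid Big-O bounds (upper bounds),
but O(n²) is the tightest (smallest valid bound).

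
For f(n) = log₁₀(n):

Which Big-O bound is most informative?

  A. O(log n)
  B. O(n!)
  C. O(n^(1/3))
A

f(n) = log₁₀(n) is O(log n).
All listed options are valid Big-O bounds (upper bounds),
but O(log n) is the tightest (smallest valid bound).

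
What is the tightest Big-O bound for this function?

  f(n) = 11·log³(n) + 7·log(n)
O(log³ n)

The dominant term in 11·log³(n) + 7·log(n) is 11·log³(n), which is Θ(log³ n).
Lower-order terms (7·log(n)) are asymptotically negligible.
Constants are absorbed, so the tightest bound is O(log³ n).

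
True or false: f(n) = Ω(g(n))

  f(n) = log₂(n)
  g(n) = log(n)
True

f(n) = log₂(n) and g(n) = log(n) are both O(log n).
Big-Ω permits equal growth rates (f ≥ c·g for some c > 0), so f(n) = Ω(g(n)) is true.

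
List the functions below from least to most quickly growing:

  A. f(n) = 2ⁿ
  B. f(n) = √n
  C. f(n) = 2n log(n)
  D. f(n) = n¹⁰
B < C < D < A

Comparing growth rates:
B = √n is O(√n)
C = 2n log(n) is O(n log n)
D = n¹⁰ is O(n¹⁰)
A = 2ⁿ is O(2ⁿ)

Therefore, the order from slowest to fastest is: B < C < D < A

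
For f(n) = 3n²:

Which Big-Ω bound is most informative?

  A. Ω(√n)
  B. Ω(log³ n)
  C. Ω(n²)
C

f(n) = 3n² is Ω(n²).
All listed options are valid Big-Ω bounds (lower bounds),
but Ω(n²) is the tightest (largest valid bound).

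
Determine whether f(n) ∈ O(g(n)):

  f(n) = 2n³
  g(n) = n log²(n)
False

f(n) = 2n³ is O(n³), and g(n) = n log²(n) is O(n log² n).
Since O(n³) grows faster than O(n log² n), f(n) = O(g(n)) is false.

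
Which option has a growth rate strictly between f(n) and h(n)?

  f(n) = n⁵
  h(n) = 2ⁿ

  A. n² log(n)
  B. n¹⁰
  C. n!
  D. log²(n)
B

We need g(n) with n⁵ = o(g(n)) and g(n) = o(2ⁿ), i.e. O(n⁵) ≺ g ≺ O(2ⁿ).
Check each option:
  A. n² log(n) — O(n² log n) does not grow strictly faster than f(n)
  B. n¹⁰ — O(n¹⁰) is strictly between O(n⁵) and O(2ⁿ) ✓
  C. n! — O(n!) does not grow strictly slower than h(n)
  D. log²(n) — O(log² n) does not grow strictly faster than f(n)

Only option B (n¹⁰) lies strictly between.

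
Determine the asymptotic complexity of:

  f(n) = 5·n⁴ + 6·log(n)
O(n⁴)

The dominant term in 5·n⁴ + 6·log(n) is 5·n⁴, which is Θ(n⁴).
Lower-order terms (6·log(n)) are asymptotically negligible.
Constants are absorbed, so the tightest bound is O(n⁴).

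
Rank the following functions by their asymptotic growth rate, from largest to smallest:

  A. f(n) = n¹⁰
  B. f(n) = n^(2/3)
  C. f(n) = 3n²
A > C > B

Comparing growth rates:
A = n¹⁰ is O(n¹⁰)
C = 3n² is O(n²)
B = n^(2/3) is O(n^(2/3))

Therefore, the order from fastest to slowest is: A > C > B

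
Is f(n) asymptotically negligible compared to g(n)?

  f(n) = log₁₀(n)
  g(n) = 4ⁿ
True

f(n) = log₁₀(n) is O(log n), and g(n) = 4ⁿ is O(4ⁿ).
Since O(log n) grows strictly slower than O(4ⁿ), f(n) = o(g(n)) is true.
This means lim(n→∞) f(n)/g(n) = 0.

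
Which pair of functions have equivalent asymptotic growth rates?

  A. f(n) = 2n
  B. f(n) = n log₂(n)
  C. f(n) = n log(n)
B and C

Examining each function:
  A. 2n is O(n)
  B. n log₂(n) is O(n log n)
  C. n log(n) is O(n log n)

Functions B and C both have the same complexity class.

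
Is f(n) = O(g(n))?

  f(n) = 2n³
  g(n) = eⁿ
True

f(n) = 2n³ is O(n³), and g(n) = eⁿ is O(eⁿ).
Since O(n³) ⊆ O(eⁿ) (f grows no faster than g), f(n) = O(g(n)) is true.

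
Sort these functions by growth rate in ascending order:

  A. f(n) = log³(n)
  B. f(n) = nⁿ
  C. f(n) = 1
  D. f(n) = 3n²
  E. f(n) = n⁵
C < A < D < E < B

Comparing growth rates:
C = 1 is O(1)
A = log³(n) is O(log³ n)
D = 3n² is O(n²)
E = n⁵ is O(n⁵)
B = nⁿ is O(nⁿ)

Therefore, the order from slowest to fastest is: C < A < D < E < B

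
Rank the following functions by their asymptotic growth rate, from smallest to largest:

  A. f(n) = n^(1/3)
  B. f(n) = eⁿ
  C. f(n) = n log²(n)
A < C < B

Comparing growth rates:
A = n^(1/3) is O(n^(1/3))
C = n log²(n) is O(n log² n)
B = eⁿ is O(eⁿ)

Therefore, the order from slowest to fastest is: A < C < B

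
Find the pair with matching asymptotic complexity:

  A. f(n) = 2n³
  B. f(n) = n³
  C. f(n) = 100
A and B

Examining each function:
  A. 2n³ is O(n³)
  B. n³ is O(n³)
  C. 100 is O(1)

Functions A and B both have the same complexity class.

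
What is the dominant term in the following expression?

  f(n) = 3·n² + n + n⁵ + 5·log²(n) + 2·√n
n⁵

Looking at each term:
  - 3·n² is O(n²)
  - n is O(n)
  - n⁵ is O(n⁵)
  - 5·log²(n) is O(log² n)
  - 2·√n is O(√n)

The term n⁵ (O(n⁵)) grows fastest and dominates all others.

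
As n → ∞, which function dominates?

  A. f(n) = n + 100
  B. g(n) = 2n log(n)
B

f(n) = n + 100 is O(n), while g(n) = 2n log(n) is O(n log n).
Since O(n log n) grows faster than O(n), g(n) dominates.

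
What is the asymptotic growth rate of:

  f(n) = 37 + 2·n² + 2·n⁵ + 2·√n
Θ(n⁵)

Order the terms by growth rate: 37 ≺ 2·√n ≺ 2·n² ≺ 2·n⁵.
The fastest-growing term 2·n⁵ dominates as n → ∞; dropping its constant factor gives Θ(n⁵).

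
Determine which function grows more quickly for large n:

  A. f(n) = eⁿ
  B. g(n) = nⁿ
B

f(n) = eⁿ is O(eⁿ), while g(n) = nⁿ is O(nⁿ).
Since O(nⁿ) grows faster than O(eⁿ), g(n) dominates.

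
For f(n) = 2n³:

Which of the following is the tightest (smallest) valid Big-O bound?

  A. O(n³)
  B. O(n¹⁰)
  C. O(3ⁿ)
A

f(n) = 2n³ is O(n³).
All listed options are valid Big-O bounds (upper bounds),
but O(n³) is the tightest (smallest valid bound).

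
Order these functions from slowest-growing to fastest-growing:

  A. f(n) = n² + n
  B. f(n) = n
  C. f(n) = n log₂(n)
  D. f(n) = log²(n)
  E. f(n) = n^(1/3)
D < E < B < C < A

Comparing growth rates:
D = log²(n) is O(log² n)
E = n^(1/3) is O(n^(1/3))
B = n is O(n)
C = n log₂(n) is O(n log n)
A = n² + n is O(n²)

Therefore, the order from slowest to fastest is: D < E < B < C < A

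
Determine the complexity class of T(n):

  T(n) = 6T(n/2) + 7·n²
Θ(n^log₂(6))

Master Theorem: a = 6, b = 2, f(n) = 7·n².
Compute the critical exponent d = log₂(6) = 2.585.
Compare f(n) = Θ(n²) against n^d:
  k = 2 < d = 2.585, so f(n) = O(n^(d-ε)) — Case 1.
  The recursion cost dominates: T(n) = Θ(n^d) = Θ(n^log₂(6)).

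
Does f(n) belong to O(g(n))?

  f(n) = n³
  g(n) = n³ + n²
True

f(n) = n³ and g(n) = n³ + n² are both O(n³).
Big-O permits equal growth rates (f ≤ c·g for some c), so f(n) = O(g(n)) is true.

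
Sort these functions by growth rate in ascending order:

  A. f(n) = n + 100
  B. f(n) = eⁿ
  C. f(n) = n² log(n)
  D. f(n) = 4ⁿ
A < C < B < D

Comparing growth rates:
A = n + 100 is O(n)
C = n² log(n) is O(n² log n)
B = eⁿ is O(eⁿ)
D = 4ⁿ is O(4ⁿ)

Therefore, the order from slowest to fastest is: A < C < B < D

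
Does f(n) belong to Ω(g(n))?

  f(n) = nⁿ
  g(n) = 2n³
True

f(n) = nⁿ is O(nⁿ), and g(n) = 2n³ is O(n³).
Since O(nⁿ) grows at least as fast as O(n³), f(n) = Ω(g(n)) is true.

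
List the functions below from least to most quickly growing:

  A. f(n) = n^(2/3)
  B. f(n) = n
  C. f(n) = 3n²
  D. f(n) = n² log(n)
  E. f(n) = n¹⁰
A < B < C < D < E

Comparing growth rates:
A = n^(2/3) is O(n^(2/3))
B = n is O(n)
C = 3n² is O(n²)
D = n² log(n) is O(n² log n)
E = n¹⁰ is O(n¹⁰)

Therefore, the order from slowest to fastest is: A < B < C < D < E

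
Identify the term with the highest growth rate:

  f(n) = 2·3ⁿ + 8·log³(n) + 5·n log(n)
2·3ⁿ

Looking at each term:
  - 2·3ⁿ is O(3ⁿ)
  - 8·log³(n) is O(log³ n)
  - 5·n log(n) is O(n log n)

The term 2·3ⁿ (O(3ⁿ)) grows fastest and dominates all others.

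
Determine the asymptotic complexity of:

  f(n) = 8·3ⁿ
O(3ⁿ)

The dominant term in 8·3ⁿ is 8·3ⁿ, which is Θ(3ⁿ).
Constants are absorbed, so the tightest bound is O(3ⁿ).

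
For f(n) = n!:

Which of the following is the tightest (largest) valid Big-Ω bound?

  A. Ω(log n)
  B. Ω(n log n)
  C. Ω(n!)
C

f(n) = n! is Ω(n!).
All listed options are valid Big-Ω bounds (lower bounds),
but Ω(n!) is the tightest (largest valid bound).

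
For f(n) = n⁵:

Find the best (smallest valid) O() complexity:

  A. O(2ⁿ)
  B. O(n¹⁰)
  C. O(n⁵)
C

f(n) = n⁵ is O(n⁵).
All listed options are valid Big-O bounds (upper bounds),
but O(n⁵) is the tightest (smallest valid bound).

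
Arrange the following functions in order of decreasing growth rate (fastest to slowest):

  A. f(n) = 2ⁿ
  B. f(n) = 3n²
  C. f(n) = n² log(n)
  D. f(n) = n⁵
A > D > C > B

Comparing growth rates:
A = 2ⁿ is O(2ⁿ)
D = n⁵ is O(n⁵)
C = n² log(n) is O(n² log n)
B = 3n² is O(n²)

Therefore, the order from fastest to slowest is: A > D > C > B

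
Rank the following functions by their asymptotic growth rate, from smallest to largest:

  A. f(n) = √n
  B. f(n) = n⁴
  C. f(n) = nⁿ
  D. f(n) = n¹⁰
A < B < D < C

Comparing growth rates:
A = √n is O(√n)
B = n⁴ is O(n⁴)
D = n¹⁰ is O(n¹⁰)
C = nⁿ is O(nⁿ)

Therefore, the order from slowest to fastest is: A < B < D < C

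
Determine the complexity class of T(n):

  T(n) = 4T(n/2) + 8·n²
Θ(n² log n)

Master Theorem: a = 4, b = 2, f(n) = 8·n².
Compute the critical exponent d = log₂(4) = 2.
Compare f(n) = Θ(n²) against n^d:
  k = 2 = d, so f(n) = Θ(n^d) — Case 2.
  Work is balanced across levels: T(n) = Θ(n^d log n) = Θ(n² log n).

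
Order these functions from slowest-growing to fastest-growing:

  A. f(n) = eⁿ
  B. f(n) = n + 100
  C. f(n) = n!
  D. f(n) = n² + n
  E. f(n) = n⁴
B < D < E < A < C

Comparing growth rates:
B = n + 100 is O(n)
D = n² + n is O(n²)
E = n⁴ is O(n⁴)
A = eⁿ is O(eⁿ)
C = n! is O(n!)

Therefore, the order from slowest to fastest is: B < D < E < A < C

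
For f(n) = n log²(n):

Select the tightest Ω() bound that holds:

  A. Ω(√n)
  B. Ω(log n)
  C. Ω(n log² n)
C

f(n) = n log²(n) is Ω(n log² n).
All listed options are valid Big-Ω bounds (lower bounds),
but Ω(n log² n) is the tightest (largest valid bound).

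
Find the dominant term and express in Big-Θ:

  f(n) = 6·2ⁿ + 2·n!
Θ(n!)

Order the terms by growth rate: 6·2ⁿ ≺ 2·n!.
The fastest-growing term 2·n! dominates as n → ∞; dropping its constant factor gives Θ(n!).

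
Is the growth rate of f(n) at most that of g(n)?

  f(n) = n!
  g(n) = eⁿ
False

f(n) = n! is O(n!), and g(n) = eⁿ is O(eⁿ).
Since O(n!) grows faster than O(eⁿ), f(n) = O(g(n)) is false.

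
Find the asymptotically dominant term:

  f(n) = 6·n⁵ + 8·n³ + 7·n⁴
6·n⁵

Looking at each term:
  - 6·n⁵ is O(n⁵)
  - 8·n³ is O(n³)
  - 7·n⁴ is O(n⁴)

The term 6·n⁵ (O(n⁵)) grows fastest and dominates all others.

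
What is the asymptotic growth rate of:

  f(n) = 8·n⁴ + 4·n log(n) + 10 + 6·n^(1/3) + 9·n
Θ(n⁴)

Order the terms by growth rate: 10 ≺ 6·n^(1/3) ≺ 9·n ≺ 4·n log(n) ≺ 8·n⁴.
The fastest-growing term 8·n⁴ dominates as n → ∞; dropping its constant factor gives Θ(n⁴).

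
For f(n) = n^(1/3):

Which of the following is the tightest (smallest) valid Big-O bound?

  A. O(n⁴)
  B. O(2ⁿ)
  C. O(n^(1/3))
C

f(n) = n^(1/3) is O(n^(1/3)).
All listed options are valid Big-O bounds (upper bounds),
but O(n^(1/3)) is the tightest (smallest valid bound).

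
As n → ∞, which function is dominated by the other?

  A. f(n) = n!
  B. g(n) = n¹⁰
B

f(n) = n! is O(n!), while g(n) = n¹⁰ is O(n¹⁰).
Since O(n¹⁰) grows slower than O(n!), g(n) is dominated.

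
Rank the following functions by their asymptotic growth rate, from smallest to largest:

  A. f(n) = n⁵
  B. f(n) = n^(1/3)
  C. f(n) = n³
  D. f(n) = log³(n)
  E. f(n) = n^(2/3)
D < B < E < C < A

Comparing growth rates:
D = log³(n) is O(log³ n)
B = n^(1/3) is O(n^(1/3))
E = n^(2/3) is O(n^(2/3))
C = n³ is O(n³)
A = n⁵ is O(n⁵)

Therefore, the order from slowest to fastest is: D < B < E < C < A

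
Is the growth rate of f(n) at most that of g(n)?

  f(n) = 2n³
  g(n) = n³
True

f(n) = 2n³ and g(n) = n³ are both O(n³).
Big-O permits equal growth rates (f ≤ c·g for some c), so f(n) = O(g(n)) is true.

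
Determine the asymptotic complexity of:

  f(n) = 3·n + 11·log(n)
O(n)

The dominant term in 3·n + 11·log(n) is 3·n, which is Θ(n).
Lower-order terms (11·log(n)) are asymptotically negligible.
Constants are absorbed, so the tightest bound is O(n).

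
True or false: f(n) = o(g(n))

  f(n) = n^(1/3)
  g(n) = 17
False

f(n) = n^(1/3) is O(n^(1/3)), and g(n) = 17 is O(1).
Since O(n^(1/3)) grows faster than or equal to O(1), f(n) = o(g(n)) is false.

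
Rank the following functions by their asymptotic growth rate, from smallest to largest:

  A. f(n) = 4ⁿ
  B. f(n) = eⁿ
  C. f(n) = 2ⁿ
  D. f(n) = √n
D < C < B < A

Comparing growth rates:
D = √n is O(√n)
C = 2ⁿ is O(2ⁿ)
B = eⁿ is O(eⁿ)
A = 4ⁿ is O(4ⁿ)

Therefore, the order from slowest to fastest is: D < C < B < A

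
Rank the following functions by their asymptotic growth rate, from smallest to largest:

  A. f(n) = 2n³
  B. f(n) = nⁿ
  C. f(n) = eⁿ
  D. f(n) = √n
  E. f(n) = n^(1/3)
E < D < A < C < B

Comparing growth rates:
E = n^(1/3) is O(n^(1/3))
D = √n is O(√n)
A = 2n³ is O(n³)
C = eⁿ is O(eⁿ)
B = nⁿ is O(nⁿ)

Therefore, the order from slowest to fastest is: E < D < A < C < B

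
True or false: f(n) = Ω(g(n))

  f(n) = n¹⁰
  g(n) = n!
False

f(n) = n¹⁰ is O(n¹⁰), and g(n) = n! is O(n!).
Since O(n¹⁰) grows slower than O(n!), f(n) = Ω(g(n)) is false.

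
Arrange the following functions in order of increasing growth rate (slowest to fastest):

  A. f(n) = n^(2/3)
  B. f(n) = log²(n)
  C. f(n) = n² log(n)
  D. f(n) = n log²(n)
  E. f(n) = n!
B < A < D < C < E

Comparing growth rates:
B = log²(n) is O(log² n)
A = n^(2/3) is O(n^(2/3))
D = n log²(n) is O(n log² n)
C = n² log(n) is O(n² log n)
E = n! is O(n!)

Therefore, the order from slowest to fastest is: B < A < D < C < E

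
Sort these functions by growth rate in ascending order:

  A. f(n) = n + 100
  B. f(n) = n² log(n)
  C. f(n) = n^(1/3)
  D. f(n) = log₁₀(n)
D < C < A < B

Comparing growth rates:
D = log₁₀(n) is O(log n)
C = n^(1/3) is O(n^(1/3))
A = n + 100 is O(n)
B = n² log(n) is O(n² log n)

Therefore, the order from slowest to fastest is: D < C < A < B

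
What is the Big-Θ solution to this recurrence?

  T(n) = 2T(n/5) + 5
Θ(n^log₅(2))

Master Theorem: a = 2, b = 5, f(n) = 5.
Compute the critical exponent d = log₅(2) = 0.431.
Compare f(n) = Θ(1) against n^d:
  k = 0 < d = 0.431, so f(n) = O(n^(d-ε)) — Case 1.
  The recursion cost dominates: T(n) = Θ(n^d) = Θ(n^log₅(2)).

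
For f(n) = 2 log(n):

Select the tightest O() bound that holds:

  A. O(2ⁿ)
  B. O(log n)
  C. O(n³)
B

f(n) = 2 log(n) is O(log n).
All listed options are valid Big-O bounds (upper bounds),
but O(log n) is the tightest (smallest valid bound).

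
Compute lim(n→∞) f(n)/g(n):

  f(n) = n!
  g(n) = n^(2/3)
∞

Since n! (O(n!)) grows faster than n^(2/3) (O(n^(2/3))),
the ratio f(n)/g(n) → ∞ as n → ∞.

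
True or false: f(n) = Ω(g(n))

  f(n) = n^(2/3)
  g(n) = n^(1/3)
True

f(n) = n^(2/3) is O(n^(2/3)), and g(n) = n^(1/3) is O(n^(1/3)).
Since O(n^(2/3)) grows at least as fast as O(n^(1/3)), f(n) = Ω(g(n)) is true.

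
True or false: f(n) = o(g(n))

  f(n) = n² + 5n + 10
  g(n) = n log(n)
False

f(n) = n² + 5n + 10 is O(n²), and g(n) = n log(n) is O(n log n).
Since O(n²) grows faster than or equal to O(n log n), f(n) = o(g(n)) is false.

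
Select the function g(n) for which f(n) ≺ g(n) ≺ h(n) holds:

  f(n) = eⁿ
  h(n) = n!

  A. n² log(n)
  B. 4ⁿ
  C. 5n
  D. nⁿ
B

We need g(n) with eⁿ = o(g(n)) and g(n) = o(n!), i.e. O(eⁿ) ≺ g ≺ O(n!).
Check each option:
  A. n² log(n) — O(n² log n) does not grow strictly faster than f(n)
  B. 4ⁿ — O(4ⁿ) is strictly between O(eⁿ) and O(n!) ✓
  C. 5n — O(n) does not grow strictly faster than f(n)
  D. nⁿ — O(nⁿ) does not grow strictly slower than h(n)

Only option B (4ⁿ) lies strictly between.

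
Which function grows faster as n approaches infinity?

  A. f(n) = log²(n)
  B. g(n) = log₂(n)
A

f(n) = log²(n) is O(log² n), while g(n) = log₂(n) is O(log n).
Since O(log² n) grows faster than O(log n), f(n) dominates.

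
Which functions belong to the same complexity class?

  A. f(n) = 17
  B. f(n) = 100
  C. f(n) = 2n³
A and B

Examining each function:
  A. 17 is O(1)
  B. 100 is O(1)
  C. 2n³ is O(n³)

Functions A and B both have the same complexity class.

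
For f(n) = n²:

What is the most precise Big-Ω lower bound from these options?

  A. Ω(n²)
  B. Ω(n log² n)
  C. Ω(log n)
A

f(n) = n² is Ω(n²).
All listed options are valid Big-Ω bounds (lower bounds),
but Ω(n²) is the tightest (largest valid bound).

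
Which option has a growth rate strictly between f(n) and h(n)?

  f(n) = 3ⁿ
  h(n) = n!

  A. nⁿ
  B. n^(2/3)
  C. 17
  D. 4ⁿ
D

We need g(n) with 3ⁿ = o(g(n)) and g(n) = o(n!), i.e. O(3ⁿ) ≺ g ≺ O(n!).
Check each option:
  A. nⁿ — O(nⁿ) does not grow strictly slower than h(n)
  B. n^(2/3) — O(n^(2/3)) does not grow strictly faster than f(n)
  C. 17 — O(1) does not grow strictly faster than f(n)
  D. 4ⁿ — O(4ⁿ) is strictly between O(3ⁿ) and O(n!) ✓

Only option D (4ⁿ) lies strictly between.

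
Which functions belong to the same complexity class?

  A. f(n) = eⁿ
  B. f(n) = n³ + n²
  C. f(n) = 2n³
B and C

Examining each function:
  A. eⁿ is O(eⁿ)
  B. n³ + n² is O(n³)
  C. 2n³ is O(n³)

Functions B and C both have the same complexity class.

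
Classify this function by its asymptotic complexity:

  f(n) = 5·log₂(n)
O(log n)

The dominant term in 5·log₂(n) is 5·log₂(n), which is Θ(log n).
Constants are absorbed, so the tightest bound is O(log n).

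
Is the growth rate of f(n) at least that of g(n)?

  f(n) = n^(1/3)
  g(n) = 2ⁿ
False

f(n) = n^(1/3) is O(n^(1/3)), and g(n) = 2ⁿ is O(2ⁿ).
Since O(n^(1/3)) grows slower than O(2ⁿ), f(n) = Ω(g(n)) is false.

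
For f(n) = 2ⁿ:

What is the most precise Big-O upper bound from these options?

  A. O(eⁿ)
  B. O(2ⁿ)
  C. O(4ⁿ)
B

f(n) = 2ⁿ is O(2ⁿ).
All listed options are valid Big-O bounds (upper bounds),
but O(2ⁿ) is the tightest (smallest valid bound).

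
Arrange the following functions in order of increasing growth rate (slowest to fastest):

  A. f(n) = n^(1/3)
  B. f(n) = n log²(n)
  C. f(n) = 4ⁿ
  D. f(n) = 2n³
A < B < D < C

Comparing growth rates:
A = n^(1/3) is O(n^(1/3))
B = n log²(n) is O(n log² n)
D = 2n³ is O(n³)
C = 4ⁿ is O(4ⁿ)

Therefore, the order from slowest to fastest is: A < B < D < C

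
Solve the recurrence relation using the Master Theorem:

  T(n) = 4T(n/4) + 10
Θ(n)

Master Theorem: a = 4, b = 4, f(n) = 10.
Compute the critical exponent d = log₄(4) = 1.
Compare f(n) = Θ(1) against n^d:
  k = 0 < d = 1, so f(n) = O(n^(d-ε)) — Case 1.
  The recursion cost dominates: T(n) = Θ(n^d) = Θ(n).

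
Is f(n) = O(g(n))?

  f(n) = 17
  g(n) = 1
True

f(n) = 17 and g(n) = 1 are both O(1).
Big-O permits equal growth rates (f ≤ c·g for some c), so f(n) = O(g(n)) is true.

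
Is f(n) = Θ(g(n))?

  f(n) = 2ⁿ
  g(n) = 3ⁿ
False

f(n) = 2ⁿ is O(2ⁿ), and g(n) = 3ⁿ is O(3ⁿ).
Since they have different growth rates, f(n) = Θ(g(n)) is false.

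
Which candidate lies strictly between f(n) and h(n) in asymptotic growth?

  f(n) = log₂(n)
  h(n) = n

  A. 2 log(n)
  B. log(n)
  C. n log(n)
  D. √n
D

We need g(n) with log₂(n) = o(g(n)) and g(n) = o(n), i.e. O(log n) ≺ g ≺ O(n).
Check each option:
  A. 2 log(n) — O(log n) does not grow strictly faster than f(n)
  B. log(n) — O(log n) does not grow strictly faster than f(n)
  C. n log(n) — O(n log n) does not grow strictly slower than h(n)
  D. √n — O(√n) is strictly between O(log n) and O(n) ✓

Only option D (√n) lies strictly between.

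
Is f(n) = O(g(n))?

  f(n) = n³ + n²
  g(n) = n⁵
True

f(n) = n³ + n² is O(n³), and g(n) = n⁵ is O(n⁵).
Since O(n³) ⊆ O(n⁵) (f grows no faster than g), f(n) = O(g(n)) is true.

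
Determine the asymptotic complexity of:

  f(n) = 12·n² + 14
O(n²)

The dominant term in 12·n² + 14 is 12·n², which is Θ(n²).
Lower-order terms (14) are asymptotically negligible.
Constants are absorbed, so the tightest bound is O(n²).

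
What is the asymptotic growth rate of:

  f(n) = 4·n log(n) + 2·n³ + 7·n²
Θ(n³)

Order the terms by growth rate: 4·n log(n) ≺ 7·n² ≺ 2·n³.
The fastest-growing term 2·n³ dominates as n → ∞; dropping its constant factor gives Θ(n³).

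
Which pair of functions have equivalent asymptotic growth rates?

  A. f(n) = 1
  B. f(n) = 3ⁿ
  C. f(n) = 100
A and C

Examining each function:
  A. 1 is O(1)
  B. 3ⁿ is O(3ⁿ)
  C. 100 is O(1)

Functions A and C both have the same complexity class.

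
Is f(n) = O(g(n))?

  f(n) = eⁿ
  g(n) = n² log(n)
False

f(n) = eⁿ is O(eⁿ), and g(n) = n² log(n) is O(n² log n).
Since O(eⁿ) grows faster than O(n² log n), f(n) = O(g(n)) is false.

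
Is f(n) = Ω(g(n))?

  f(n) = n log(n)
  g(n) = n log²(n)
False

f(n) = n log(n) is O(n log n), and g(n) = n log²(n) is O(n log² n).
Since O(n log n) grows slower than O(n log² n), f(n) = Ω(g(n)) is false.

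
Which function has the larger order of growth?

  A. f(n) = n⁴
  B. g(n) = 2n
A

f(n) = n⁴ is O(n⁴), while g(n) = 2n is O(n).
Since O(n⁴) grows faster than O(n), f(n) dominates.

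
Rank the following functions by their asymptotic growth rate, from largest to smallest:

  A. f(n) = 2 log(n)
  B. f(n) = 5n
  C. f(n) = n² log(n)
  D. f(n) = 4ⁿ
D > C > B > A

Comparing growth rates:
D = 4ⁿ is O(4ⁿ)
C = n² log(n) is O(n² log n)
B = 5n is O(n)
A = 2 log(n) is O(log n)

Therefore, the order from fastest to slowest is: D > C > B > A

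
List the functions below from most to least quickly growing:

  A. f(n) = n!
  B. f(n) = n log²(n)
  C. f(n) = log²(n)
A > B > C

Comparing growth rates:
A = n! is O(n!)
B = n log²(n) is O(n log² n)
C = log²(n) is O(log² n)

Therefore, the order from fastest to slowest is: A > B > C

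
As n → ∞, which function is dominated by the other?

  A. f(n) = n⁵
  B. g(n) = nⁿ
A

f(n) = n⁵ is O(n⁵), while g(n) = nⁿ is O(nⁿ).
Since O(n⁵) grows slower than O(nⁿ), f(n) is dominated.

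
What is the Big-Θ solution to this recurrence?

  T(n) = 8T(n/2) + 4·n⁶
Θ(n⁶)

Master Theorem: a = 8, b = 2, f(n) = 4·n⁶.
Compute the critical exponent d = log₂(8) = 3.
Compare f(n) = Θ(n⁶) against n^d:
  k = 6 > d = 3, so f(n) = Ω(n^(d+ε)) — Case 3.
  Regularity: a·(n/b)^6/n^6 = a/b^6 = 8/64 < 1 ✓.
  The top-level work dominates: T(n) = Θ(f(n)) = Θ(n⁶).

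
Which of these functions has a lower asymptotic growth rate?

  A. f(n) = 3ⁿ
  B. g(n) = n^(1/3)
B

f(n) = 3ⁿ is O(3ⁿ), while g(n) = n^(1/3) is O(n^(1/3)).
Since O(n^(1/3)) grows slower than O(3ⁿ), g(n) is dominated.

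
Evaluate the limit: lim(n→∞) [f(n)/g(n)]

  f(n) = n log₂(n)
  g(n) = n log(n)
1/log(2)

Since n log₂(n) and n log(n) have the same growth rate (O(n log n)),
the ratio converges to a constant: 1/log(2).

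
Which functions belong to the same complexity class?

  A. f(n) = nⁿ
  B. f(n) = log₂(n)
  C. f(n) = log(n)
B and C

Examining each function:
  A. nⁿ is O(nⁿ)
  B. log₂(n) is O(log n)
  C. log(n) is O(log n)

Functions B and C both have the same complexity class.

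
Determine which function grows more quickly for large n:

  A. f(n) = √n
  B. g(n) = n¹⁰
B

f(n) = √n is O(√n), while g(n) = n¹⁰ is O(n¹⁰).
Since O(n¹⁰) grows faster than O(√n), g(n) dominates.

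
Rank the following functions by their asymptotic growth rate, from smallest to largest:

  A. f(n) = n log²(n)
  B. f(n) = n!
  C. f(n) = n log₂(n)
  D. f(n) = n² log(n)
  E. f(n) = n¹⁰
C < A < D < E < B

Comparing growth rates:
C = n log₂(n) is O(n log n)
A = n log²(n) is O(n log² n)
D = n² log(n) is O(n² log n)
E = n¹⁰ is O(n¹⁰)
B = n! is O(n!)

Therefore, the order from slowest to fastest is: C < A < D < E < B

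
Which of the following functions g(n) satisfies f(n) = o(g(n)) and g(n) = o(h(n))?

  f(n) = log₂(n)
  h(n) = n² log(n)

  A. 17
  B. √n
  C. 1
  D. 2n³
B

We need g(n) with log₂(n) = o(g(n)) and g(n) = o(n² log(n)), i.e. O(log n) ≺ g ≺ O(n² log n).
Check each option:
  A. 17 — O(1) does not grow strictly faster than f(n)
  B. √n — O(√n) is strictly between O(log n) and O(n² log n) ✓
  C. 1 — O(1) does not grow strictly faster than f(n)
  D. 2n³ — O(n³) does not grow strictly slower than h(n)

Only option B (√n) lies strictly between.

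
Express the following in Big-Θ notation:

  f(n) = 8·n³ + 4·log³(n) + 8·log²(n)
Θ(n³)

Order the terms by growth rate: 8·log²(n) ≺ 4·log³(n) ≺ 8·n³.
The fastest-growing term 8·n³ dominates as n → ∞; dropping its constant factor gives Θ(n³).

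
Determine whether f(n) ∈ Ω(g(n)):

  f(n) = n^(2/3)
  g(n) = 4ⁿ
False

f(n) = n^(2/3) is O(n^(2/3)), and g(n) = 4ⁿ is O(4ⁿ).
Since O(n^(2/3)) grows slower than O(4ⁿ), f(n) = Ω(g(n)) is false.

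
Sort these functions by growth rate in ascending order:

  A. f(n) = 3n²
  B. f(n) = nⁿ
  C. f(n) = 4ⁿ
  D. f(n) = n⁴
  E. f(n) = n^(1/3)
E < A < D < C < B

Comparing growth rates:
E = n^(1/3) is O(n^(1/3))
A = 3n² is O(n²)
D = n⁴ is O(n⁴)
C = 4ⁿ is O(4ⁿ)
B = nⁿ is O(nⁿ)

Therefore, the order from slowest to fastest is: E < A < D < C < B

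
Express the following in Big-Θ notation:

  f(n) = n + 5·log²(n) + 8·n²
Θ(n²)

Order the terms by growth rate: 5·log²(n) ≺ n ≺ 8·n².
The fastest-growing term 8·n² dominates as n → ∞; dropping its constant factor gives Θ(n²).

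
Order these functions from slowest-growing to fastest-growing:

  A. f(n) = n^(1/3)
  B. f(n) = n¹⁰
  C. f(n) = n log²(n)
A < C < B

Comparing growth rates:
A = n^(1/3) is O(n^(1/3))
C = n log²(n) is O(n log² n)
B = n¹⁰ is O(n¹⁰)

Therefore, the order from slowest to fastest is: A < C < B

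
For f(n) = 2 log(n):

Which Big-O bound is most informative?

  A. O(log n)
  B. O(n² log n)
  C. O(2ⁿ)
A

f(n) = 2 log(n) is O(log n).
All listed options are valid Big-O bounds (upper bounds),
but O(log n) is the tightest (smallest valid bound).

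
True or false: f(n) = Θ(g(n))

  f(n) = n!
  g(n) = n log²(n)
False

f(n) = n! is O(n!), and g(n) = n log²(n) is O(n log² n).
Since they have different growth rates, f(n) = Θ(g(n)) is false.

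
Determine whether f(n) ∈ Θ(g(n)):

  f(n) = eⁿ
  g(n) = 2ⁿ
False

f(n) = eⁿ is O(eⁿ), and g(n) = 2ⁿ is O(2ⁿ).
Since they have different growth rates, f(n) = Θ(g(n)) is false.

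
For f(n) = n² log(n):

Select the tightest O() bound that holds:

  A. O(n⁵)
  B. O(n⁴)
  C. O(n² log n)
C

f(n) = n² log(n) is O(n² log n).
All listed options are valid Big-O bounds (upper bounds),
but O(n² log n) is the tightest (smallest valid bound).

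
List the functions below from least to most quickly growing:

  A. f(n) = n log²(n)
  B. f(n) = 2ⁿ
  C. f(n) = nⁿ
A < B < C

Comparing growth rates:
A = n log²(n) is O(n log² n)
B = 2ⁿ is O(2ⁿ)
C = nⁿ is O(nⁿ)

Therefore, the order from slowest to fastest is: A < B < C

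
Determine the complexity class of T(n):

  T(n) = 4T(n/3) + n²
Θ(n²)

Master Theorem: a = 4, b = 3, f(n) = n².
Compute the critical exponent d = log₃(4) = 1.262.
Compare f(n) = Θ(n²) against n^d:
  k = 2 > d = 1.262, so f(n) = Ω(n^(d+ε)) — Case 3.
  Regularity: a·(n/b)^2/n^2 = a/b^2 = 4/9 < 1 ✓.
  The top-level work dominates: T(n) = Θ(f(n)) = Θ(n²).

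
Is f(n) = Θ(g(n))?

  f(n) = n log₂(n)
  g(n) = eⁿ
False

f(n) = n log₂(n) is O(n log n), and g(n) = eⁿ is O(eⁿ).
Since they have different growth rates, f(n) = Θ(g(n)) is false.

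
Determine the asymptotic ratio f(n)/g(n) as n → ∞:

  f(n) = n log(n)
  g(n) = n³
0

Since n log(n) (O(n log n)) grows slower than n³ (O(n³)),
the ratio f(n)/g(n) → 0 as n → ∞.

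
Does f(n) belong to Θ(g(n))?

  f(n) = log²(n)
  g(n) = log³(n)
False

f(n) = log²(n) is O(log² n), and g(n) = log³(n) is O(log³ n).
Since they have different growth rates, f(n) = Θ(g(n)) is false.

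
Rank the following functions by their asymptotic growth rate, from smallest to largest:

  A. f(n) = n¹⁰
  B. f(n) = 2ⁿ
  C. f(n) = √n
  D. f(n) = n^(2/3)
C < D < A < B

Comparing growth rates:
C = √n is O(√n)
D = n^(2/3) is O(n^(2/3))
A = n¹⁰ is O(n¹⁰)
B = 2ⁿ is O(2ⁿ)

Therefore, the order from slowest to fastest is: C < D < A < B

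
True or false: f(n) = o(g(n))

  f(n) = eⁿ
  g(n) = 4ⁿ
True

f(n) = eⁿ is O(eⁿ), and g(n) = 4ⁿ is O(4ⁿ).
Since O(eⁿ) grows strictly slower than O(4ⁿ), f(n) = o(g(n)) is true.
This means lim(n→∞) f(n)/g(n) = 0.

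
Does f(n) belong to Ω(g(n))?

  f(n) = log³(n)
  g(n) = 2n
False

f(n) = log³(n) is O(log³ n), and g(n) = 2n is O(n).
Since O(log³ n) grows slower than O(n), f(n) = Ω(g(n)) is false.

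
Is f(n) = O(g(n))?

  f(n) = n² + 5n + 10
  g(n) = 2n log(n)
False

f(n) = n² + 5n + 10 is O(n²), and g(n) = 2n log(n) is O(n log n).
Since O(n²) grows faster than O(n log n), f(n) = O(g(n)) is false.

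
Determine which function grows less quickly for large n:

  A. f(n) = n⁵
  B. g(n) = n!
A

f(n) = n⁵ is O(n⁵), while g(n) = n! is O(n!).
Since O(n⁵) grows slower than O(n!), f(n) is dominated.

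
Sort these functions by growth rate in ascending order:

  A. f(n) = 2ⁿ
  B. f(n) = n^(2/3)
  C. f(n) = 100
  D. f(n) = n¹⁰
C < B < D < A

Comparing growth rates:
C = 100 is O(1)
B = n^(2/3) is O(n^(2/3))
D = n¹⁰ is O(n¹⁰)
A = 2ⁿ is O(2ⁿ)

Therefore, the order from slowest to fastest is: C < B < D < A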